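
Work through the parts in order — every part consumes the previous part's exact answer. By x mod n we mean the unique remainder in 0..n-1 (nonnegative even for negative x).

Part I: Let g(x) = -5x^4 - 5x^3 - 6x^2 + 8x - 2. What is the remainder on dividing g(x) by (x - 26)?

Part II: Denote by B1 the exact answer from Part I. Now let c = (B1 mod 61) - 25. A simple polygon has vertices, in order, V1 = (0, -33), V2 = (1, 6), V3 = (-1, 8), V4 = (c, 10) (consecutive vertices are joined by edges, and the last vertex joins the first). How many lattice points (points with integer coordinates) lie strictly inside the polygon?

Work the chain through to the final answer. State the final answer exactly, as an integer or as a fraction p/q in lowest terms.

304

Part I: remainder = value at the root: -5*(26)^4 - 5*(26)^3 - 6*(26)^2 + 8*(26)^1 - 2 = (-2284880) + (-87880) + (-4056) + (208) + (-2) = -2376610; answer -2376610
Part II: B1 = -2376610; c = -14; cross terms: (0*6 - 1*-33)=33, (1*8 - -1*6)=14, (-1*10 - -14*8)=102, (-14*-33 - 0*10)=462; twice the area = |611| = 611; area = 611/2; boundary points = 1 + 2 + 1 + 1 = 5; strictly interior points = area - boundary/2 + 1 = 304; answer 304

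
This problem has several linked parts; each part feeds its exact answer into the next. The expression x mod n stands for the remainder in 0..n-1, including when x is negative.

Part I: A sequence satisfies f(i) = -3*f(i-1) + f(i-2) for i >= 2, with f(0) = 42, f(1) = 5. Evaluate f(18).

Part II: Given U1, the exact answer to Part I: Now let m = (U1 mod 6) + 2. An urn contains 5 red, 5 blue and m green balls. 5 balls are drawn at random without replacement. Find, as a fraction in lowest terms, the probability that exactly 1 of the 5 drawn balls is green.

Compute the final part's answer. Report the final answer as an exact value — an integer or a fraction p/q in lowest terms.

Part I: f(2) = -3*(5) + 1*(42) = 27; iterating: f(2)=27, f(3)=-76, f(4)=255, f(5)=-841, f(6)=2778, f(7)=-9175, f(8)=30303, f(9)=-100084, f(10)=330555, f(11)=-1091749, f(12)=3605802, f(13)=-11909155, f(14)=39333267, f(15)=-129908956, f(16)=429060135, f(17)=-1417089361, f(18)=4680328218; answer 4680328218
Part II: U1 = 4680328218; m = 2; total draws C(12,5) = 792; favorable C(2,1)*C(10,4) = 420; P = 35/66; answer 35/66

35/66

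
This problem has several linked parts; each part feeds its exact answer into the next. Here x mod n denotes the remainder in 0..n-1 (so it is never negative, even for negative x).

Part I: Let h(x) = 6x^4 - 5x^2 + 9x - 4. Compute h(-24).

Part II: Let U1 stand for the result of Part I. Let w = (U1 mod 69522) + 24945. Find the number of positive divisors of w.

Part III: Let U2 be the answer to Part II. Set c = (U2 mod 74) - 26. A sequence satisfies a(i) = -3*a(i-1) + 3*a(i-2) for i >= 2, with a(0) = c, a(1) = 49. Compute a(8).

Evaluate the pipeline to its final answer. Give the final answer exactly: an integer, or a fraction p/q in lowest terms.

-618597

Part I: 6*(-24)^4 - 5*(-24)^2 + 9*(-24)^1 - 4 = (1990656) + (-2880) + (-216) + (-4) = 1987556; answer 1987556
Part II: U1 = 1987556; w = 65885; 65885 = 5 * 13177; number of divisors = (1+1) * (1+1) = 4; answer 4
Part III: U2 = 4; c = -22; a(2) = -3*(49) + 3*(-22) = -213; iterating: a(2)=-213, a(3)=786, a(4)=-2997, a(5)=11349, a(6)=-43038, a(7)=163161, a(8)=-618597; answer -618597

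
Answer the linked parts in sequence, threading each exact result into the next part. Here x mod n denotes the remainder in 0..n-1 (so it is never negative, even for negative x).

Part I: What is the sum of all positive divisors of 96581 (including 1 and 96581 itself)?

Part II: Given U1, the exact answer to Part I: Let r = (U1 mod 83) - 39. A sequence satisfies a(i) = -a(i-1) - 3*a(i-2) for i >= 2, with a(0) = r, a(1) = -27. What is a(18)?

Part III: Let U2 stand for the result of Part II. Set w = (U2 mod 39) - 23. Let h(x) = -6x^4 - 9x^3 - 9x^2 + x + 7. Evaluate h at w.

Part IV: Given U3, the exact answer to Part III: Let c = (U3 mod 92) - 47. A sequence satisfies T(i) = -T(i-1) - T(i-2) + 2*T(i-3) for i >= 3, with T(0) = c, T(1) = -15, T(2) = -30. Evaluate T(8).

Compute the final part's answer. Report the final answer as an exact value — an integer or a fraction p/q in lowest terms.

Part I: 96581 is prime, so its only divisors are 1 and 96581; sigma = 1 + 96581 = 96582; answer 96582
Part II: U1 = 96582; r = 14; a(2) = -1*(-27) - 3*(14) = -15; iterating: a(2)=-15, a(3)=96, a(4)=-51, a(5)=-237, a(6)=390, a(7)=321, a(8)=-1491, a(9)=528, a(10)=3945, a(11)=-5529, a(12)=-6306, a(13)=22893, a(14)=-3975, a(15)=-64704, a(16)=76629, a(17)=117483, a(18)=-347370; answer -347370
Part III: U2 = -347370; w = -20; -6*(-20)^4 - 9*(-20)^3 - 9*(-20)^2 + 1*(-20)^1 + 7 = (-960000) + (72000) + (-3600) + (-20) + (7) = -891613; answer -891613
Part IV: U3 = -891613; c = 4; T(3) = -1*(-30) - 1*(-15) + 2*(4) = 53; iterating: T(3)=53, T(4)=-53, T(5)=-60, T(6)=219, T(7)=-265, T(8)=-74; answer -74

-74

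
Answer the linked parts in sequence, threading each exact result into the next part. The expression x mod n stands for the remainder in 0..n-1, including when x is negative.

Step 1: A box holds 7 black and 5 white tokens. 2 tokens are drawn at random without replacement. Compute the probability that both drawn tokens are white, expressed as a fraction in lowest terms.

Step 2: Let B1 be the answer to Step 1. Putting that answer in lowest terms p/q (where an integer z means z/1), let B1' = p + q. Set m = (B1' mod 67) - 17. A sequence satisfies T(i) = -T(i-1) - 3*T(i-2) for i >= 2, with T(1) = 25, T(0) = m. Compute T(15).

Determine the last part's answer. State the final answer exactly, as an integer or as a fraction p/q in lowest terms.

-50027

Step 1: total draws C(12,2) = 66; favorable C(5,2) = 10; P = 5/33; answer 5/33
Step 2: B1 = 5/33; threaded value p + q = 38; m = 21; T(2) = -1*(25) - 3*(21) = -88; iterating: T(2)=-88, T(3)=13, T(4)=251, T(5)=-290, T(6)=-463, T(7)=1333, T(8)=56, T(9)=-4055, T(10)=3887, T(11)=8278, T(12)=-19939, T(13)=-4895, T(14)=64712, T(15)=-50027; answer -50027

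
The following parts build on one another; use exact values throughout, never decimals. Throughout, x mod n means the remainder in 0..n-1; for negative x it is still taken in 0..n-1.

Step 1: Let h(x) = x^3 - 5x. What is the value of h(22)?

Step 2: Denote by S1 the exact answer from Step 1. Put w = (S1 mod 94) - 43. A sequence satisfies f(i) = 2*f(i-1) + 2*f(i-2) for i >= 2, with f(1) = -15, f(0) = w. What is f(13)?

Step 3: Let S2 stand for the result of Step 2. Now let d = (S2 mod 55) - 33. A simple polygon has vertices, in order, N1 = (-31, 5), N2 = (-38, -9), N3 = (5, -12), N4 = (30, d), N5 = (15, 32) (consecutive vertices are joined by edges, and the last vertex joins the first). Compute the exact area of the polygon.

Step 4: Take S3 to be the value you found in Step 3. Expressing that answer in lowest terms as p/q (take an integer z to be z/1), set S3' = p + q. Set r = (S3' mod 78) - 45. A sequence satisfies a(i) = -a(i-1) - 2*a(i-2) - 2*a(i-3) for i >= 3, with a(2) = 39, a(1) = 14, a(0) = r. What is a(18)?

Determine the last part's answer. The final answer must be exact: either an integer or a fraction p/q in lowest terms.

Step 1: 1*(22)^3 - 5*(22)^1 = (10648) + (-110) = 10538; answer 10538
Step 2: S1 = 10538; w = -33; f(2) = 2*(-15) + 2*(-33) = -96; iterating: f(2)=-96, f(3)=-222, f(4)=-636, f(5)=-1716, f(6)=-4704, f(7)=-12840, f(8)=-35088, f(9)=-95856, f(10)=-261888, f(11)=-715488, f(12)=-1954752, f(13)=-5340480; answer -5340480
Step 3: S2 = -5340480; d = -13; cross terms: (-31*-9 - -38*5)=469, (-38*-12 - 5*-9)=501, (5*-13 - 30*-12)=295, (30*32 - 15*-13)=1155, (15*5 - -31*32)=1067; twice the area = |3487| = 3487; area = 3487/2; answer 3487/2
Step 4: S3 = 3487/2; threaded value p + q = 3489; r = 12; a(3) = -1*(39) - 2*(14) - 2*(12) = -91; iterating: a(3)=-91, a(4)=-15, a(5)=119, a(6)=93, a(7)=-301, a(8)=-123, a(9)=539, a(10)=309, a(11)=-1141, a(12)=-555, a(13)=2219, a(14)=1173, a(15)=-4501, a(16)=-2283, a(17)=8939, a(18)=4629; answer 4629

4629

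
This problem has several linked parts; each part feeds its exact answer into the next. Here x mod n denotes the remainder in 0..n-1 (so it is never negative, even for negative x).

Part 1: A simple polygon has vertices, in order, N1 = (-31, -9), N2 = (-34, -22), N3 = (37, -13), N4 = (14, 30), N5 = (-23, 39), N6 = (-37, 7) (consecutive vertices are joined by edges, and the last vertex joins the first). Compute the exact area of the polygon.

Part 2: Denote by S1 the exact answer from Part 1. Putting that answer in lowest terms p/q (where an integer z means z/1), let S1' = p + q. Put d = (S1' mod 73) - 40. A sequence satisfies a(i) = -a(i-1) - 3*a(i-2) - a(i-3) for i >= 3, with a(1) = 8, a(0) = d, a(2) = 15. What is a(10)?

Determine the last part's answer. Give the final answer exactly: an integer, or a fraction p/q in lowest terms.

Part 1: cross terms: (-31*-22 - -34*-9)=376, (-34*-13 - 37*-22)=1256, (37*30 - 14*-13)=1292, (14*39 - -23*30)=1236, (-23*7 - -37*39)=1282, (-37*-9 - -31*7)=550; twice the area = |5992| = 5992; area = 2996; answer 2996
Part 2: S1 = 2996; threaded value p + q = 2997; d = -36; a(3) = -1*(15) - 3*(8) - 1*(-36) = -3; iterating: a(3)=-3, a(4)=-50, a(5)=44, a(6)=109, a(7)=-191, a(8)=-180, a(9)=644, a(10)=87; answer 87

87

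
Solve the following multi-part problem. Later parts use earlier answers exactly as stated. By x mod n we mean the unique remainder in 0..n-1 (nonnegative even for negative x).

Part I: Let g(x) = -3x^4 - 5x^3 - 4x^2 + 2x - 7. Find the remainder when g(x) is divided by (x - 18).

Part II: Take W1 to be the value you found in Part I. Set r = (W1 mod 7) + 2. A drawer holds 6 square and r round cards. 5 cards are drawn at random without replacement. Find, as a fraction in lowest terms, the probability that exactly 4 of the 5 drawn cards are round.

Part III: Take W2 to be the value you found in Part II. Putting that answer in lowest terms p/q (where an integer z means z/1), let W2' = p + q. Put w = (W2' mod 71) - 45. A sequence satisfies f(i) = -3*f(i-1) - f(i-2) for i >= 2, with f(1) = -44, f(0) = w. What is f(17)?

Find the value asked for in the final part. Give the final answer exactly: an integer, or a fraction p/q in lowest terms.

-242213792

Part I: remainder = value at the root: -3*(18)^4 - 5*(18)^3 - 4*(18)^2 + 2*(18)^1 - 7 = (-314928) + (-29160) + (-1296) + (36) + (-7) = -345355; answer -345355
Part II: W1 = -345355; r = 6; total draws C(12,5) = 792; favorable C(6,4)*C(6,1) = 90; P = 5/44; answer 5/44
Part III: W2 = 5/44; threaded value p + q = 49; w = 4; f(2) = -3*(-44) - 1*(4) = 128; iterating: f(2)=128, f(3)=-340, f(4)=892, f(5)=-2336, f(6)=6116, f(7)=-16012, f(8)=41920, f(9)=-109748, f(10)=287324, f(11)=-752224, f(12)=1969348, f(13)=-5155820, f(14)=13498112, f(15)=-35338516, f(16)=92517436, f(17)=-242213792; answer -242213792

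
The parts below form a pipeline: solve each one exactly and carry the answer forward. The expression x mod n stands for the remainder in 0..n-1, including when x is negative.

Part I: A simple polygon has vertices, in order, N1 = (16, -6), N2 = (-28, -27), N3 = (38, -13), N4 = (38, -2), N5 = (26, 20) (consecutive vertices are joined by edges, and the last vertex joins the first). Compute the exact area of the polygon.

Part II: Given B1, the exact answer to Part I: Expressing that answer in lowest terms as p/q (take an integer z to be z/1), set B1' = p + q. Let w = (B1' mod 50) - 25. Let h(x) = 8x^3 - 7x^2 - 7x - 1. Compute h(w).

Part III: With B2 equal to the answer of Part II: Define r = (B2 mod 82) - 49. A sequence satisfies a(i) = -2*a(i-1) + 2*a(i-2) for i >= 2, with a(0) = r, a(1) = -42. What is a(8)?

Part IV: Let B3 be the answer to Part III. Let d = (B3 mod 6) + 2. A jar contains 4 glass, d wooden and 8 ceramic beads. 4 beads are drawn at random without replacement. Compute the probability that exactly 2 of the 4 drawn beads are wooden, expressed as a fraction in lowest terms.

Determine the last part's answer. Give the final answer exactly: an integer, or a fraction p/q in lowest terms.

11/34

Part I: cross terms: (16*-27 - -28*-6)=-600, (-28*-13 - 38*-27)=1390, (38*-2 - 38*-13)=418, (38*20 - 26*-2)=812, (26*-6 - 16*20)=-476; twice the area = |1544| = 1544; area = 772; answer 772
Part II: B1 = 772; threaded value p + q = 773; w = -2; 8*(-2)^3 - 7*(-2)^2 - 7*(-2)^1 - 1 = (-64) + (-28) + (14) + (-1) = -79; answer -79
Part III: B2 = -79; r = -46; a(2) = -2*(-42) + 2*(-46) = -8; iterating: a(2)=-8, a(3)=-68, a(4)=120, a(5)=-376, a(6)=992, a(7)=-2736, a(8)=7456; answer 7456
Part IV: B3 = 7456; d = 6; total draws C(18,4) = 3060; favorable C(6,2)*C(12,2) = 990; P = 11/34; answer 11/34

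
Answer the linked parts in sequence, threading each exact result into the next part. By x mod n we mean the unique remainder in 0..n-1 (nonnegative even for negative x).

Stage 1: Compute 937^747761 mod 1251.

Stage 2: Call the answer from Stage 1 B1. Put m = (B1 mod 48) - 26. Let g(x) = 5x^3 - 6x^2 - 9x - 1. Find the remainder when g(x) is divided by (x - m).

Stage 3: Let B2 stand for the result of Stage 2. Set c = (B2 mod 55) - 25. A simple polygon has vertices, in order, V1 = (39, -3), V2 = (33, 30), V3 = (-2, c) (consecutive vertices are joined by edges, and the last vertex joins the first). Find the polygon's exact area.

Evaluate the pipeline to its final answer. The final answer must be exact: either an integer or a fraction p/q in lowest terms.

1461/2

Stage 1: squarings mod 1251: 937^1=937, 937^2=1018, 937^4=496, 937^8=820, 937^16=613, 937^32=469, 937^64=1036, 937^128=1189, 937^256=91, 937^512=775, 937^1024=145, 937^2048=1009, 937^4096=1018, 937^8192=496, 937^16384=820, 937^32768=613, 937^65536=469, 937^131072=1036, 937^262144=1189, 937^524288=91; 937^747761 = 937^1 * 937^16 * 937^32 * 937^64 * 937^128 * 937^2048 * 937^8192 * 937^16384 * 937^65536 * 937^131072 * 937^524288 = 1126 (mod 1251); answer 1126
Stage 2: B1 = 1126; m = -4; remainder = value at the root: 5*(-4)^3 - 6*(-4)^2 - 9*(-4)^1 - 1 = (-320) + (-96) + (36) + (-1) = -381; answer -381
Stage 3: B2 = -381; c = -21; cross terms: (39*30 - 33*-3)=1269, (33*-21 - -2*30)=-633, (-2*-3 - 39*-21)=825; twice the area = |1461| = 1461; area = 1461/2; answer 1461/2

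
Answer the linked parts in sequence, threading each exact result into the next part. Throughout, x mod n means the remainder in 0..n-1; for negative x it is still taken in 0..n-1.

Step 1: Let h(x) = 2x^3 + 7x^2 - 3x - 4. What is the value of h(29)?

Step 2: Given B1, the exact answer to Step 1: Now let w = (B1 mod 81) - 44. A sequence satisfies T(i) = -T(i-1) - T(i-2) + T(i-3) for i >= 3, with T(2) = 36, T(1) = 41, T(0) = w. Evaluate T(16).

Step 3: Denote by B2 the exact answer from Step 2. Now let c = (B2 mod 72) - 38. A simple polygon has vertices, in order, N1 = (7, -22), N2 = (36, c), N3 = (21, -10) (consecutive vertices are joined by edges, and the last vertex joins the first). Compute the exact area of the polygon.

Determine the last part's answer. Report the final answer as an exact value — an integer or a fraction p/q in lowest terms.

Step 1: 2*(29)^3 + 7*(29)^2 - 3*(29)^1 - 4 = (48778) + (5887) + (-87) + (-4) = 54574; answer 54574
Step 2: B1 = 54574; w = 17; T(3) = -1*(36) - 1*(41) + 1*(17) = -60; iterating: T(3)=-60, T(4)=65, T(5)=31, T(6)=-156, T(7)=190, T(8)=-3, T(9)=-343, T(10)=536, T(11)=-196, T(12)=-683, T(13)=1415, T(14)=-928, T(15)=-1170, T(16)=3513; answer 3513
Step 3: B2 = 3513; c = 19; cross terms: (7*19 - 36*-22)=925, (36*-10 - 21*19)=-759, (21*-22 - 7*-10)=-392; twice the area = |-226| = 226; area = 113; answer 113

113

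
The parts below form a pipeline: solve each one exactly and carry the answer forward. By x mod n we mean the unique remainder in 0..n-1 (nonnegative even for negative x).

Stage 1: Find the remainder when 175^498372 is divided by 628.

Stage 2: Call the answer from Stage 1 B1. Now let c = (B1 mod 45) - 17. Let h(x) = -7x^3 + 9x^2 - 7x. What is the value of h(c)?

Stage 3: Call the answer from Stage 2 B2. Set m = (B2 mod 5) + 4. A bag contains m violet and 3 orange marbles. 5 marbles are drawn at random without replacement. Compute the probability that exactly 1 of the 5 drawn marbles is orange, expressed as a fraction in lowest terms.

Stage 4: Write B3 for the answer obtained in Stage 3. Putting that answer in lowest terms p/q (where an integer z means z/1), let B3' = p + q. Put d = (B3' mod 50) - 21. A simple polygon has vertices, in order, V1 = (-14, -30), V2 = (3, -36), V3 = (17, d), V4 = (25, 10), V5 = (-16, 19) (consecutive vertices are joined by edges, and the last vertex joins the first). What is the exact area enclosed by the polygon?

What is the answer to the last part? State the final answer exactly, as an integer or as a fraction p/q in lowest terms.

Stage 1: squarings mod 628: 175^1=175, 175^2=481, 175^4=257, 175^8=109, 175^16=577, 175^32=89, 175^64=385, 175^128=17, 175^256=289, 175^512=625, 175^1024=9, 175^2048=81, 175^4096=281, 175^8192=461, 175^16384=257, 175^32768=109, 175^65536=577, 175^131072=89, 175^262144=385; 175^498372 = 175^4 * 175^64 * 175^128 * 175^512 * 175^2048 * 175^4096 * 175^32768 * 175^65536 * 175^131072 * 175^262144 = 101 (mod 628); answer 101
Stage 2: B1 = 101; c = -6; -7*(-6)^3 + 9*(-6)^2 - 7*(-6)^1 = (1512) + (324) + (42) = 1878; answer 1878
Stage 3: B2 = 1878; m = 7; total draws C(10,5) = 252; favorable C(3,1)*C(7,4) = 105; P = 5/12; answer 5/12
Stage 4: B3 = 5/12; threaded value p + q = 17; d = -4; cross terms: (-14*-36 - 3*-30)=594, (3*-4 - 17*-36)=600, (17*10 - 25*-4)=270, (25*19 - -16*10)=635, (-16*-30 - -14*19)=746; twice the area = |2845| = 2845; area = 2845/2; answer 2845/2

2845/2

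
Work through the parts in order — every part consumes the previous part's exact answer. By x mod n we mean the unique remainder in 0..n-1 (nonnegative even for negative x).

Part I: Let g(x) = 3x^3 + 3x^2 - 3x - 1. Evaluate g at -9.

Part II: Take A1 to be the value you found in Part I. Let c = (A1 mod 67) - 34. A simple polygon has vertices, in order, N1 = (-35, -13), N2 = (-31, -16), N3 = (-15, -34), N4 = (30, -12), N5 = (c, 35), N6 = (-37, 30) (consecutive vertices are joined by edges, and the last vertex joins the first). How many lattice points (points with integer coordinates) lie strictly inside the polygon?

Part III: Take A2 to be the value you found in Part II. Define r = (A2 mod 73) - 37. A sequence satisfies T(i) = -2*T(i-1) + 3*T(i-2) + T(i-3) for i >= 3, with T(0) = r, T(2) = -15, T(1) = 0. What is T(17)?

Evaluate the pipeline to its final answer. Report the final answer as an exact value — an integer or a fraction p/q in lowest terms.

Part I: 3*(-9)^3 + 3*(-9)^2 - 3*(-9)^1 - 1 = (-2187) + (243) + (27) + (-1) = -1918; answer -1918
Part II: A1 = -1918; c = -9; cross terms: (-35*-16 - -31*-13)=157, (-31*-34 - -15*-16)=814, (-15*-12 - 30*-34)=1200, (30*35 - -9*-12)=942, (-9*30 - -37*35)=1025, (-37*-13 - -35*30)=1531; twice the area = |5669| = 5669; area = 5669/2; boundary points = 1 + 2 + 1 + 1 + 1 + 1 = 7; strictly interior points = area - boundary/2 + 1 = 2832; answer 2832
Part III: A2 = 2832; r = 21; T(3) = -2*(-15) + 3*(0) + 1*(21) = 51; iterating: T(3)=51, T(4)=-147, T(5)=432, T(6)=-1254, T(7)=3657, T(8)=-10644, T(9)=31005, T(10)=-90285, T(11)=262941, T(12)=-765732, T(13)=2230002, T(14)=-6494259, T(15)=18912792, T(16)=-55078359, T(17)=160400835; answer 160400835

160400835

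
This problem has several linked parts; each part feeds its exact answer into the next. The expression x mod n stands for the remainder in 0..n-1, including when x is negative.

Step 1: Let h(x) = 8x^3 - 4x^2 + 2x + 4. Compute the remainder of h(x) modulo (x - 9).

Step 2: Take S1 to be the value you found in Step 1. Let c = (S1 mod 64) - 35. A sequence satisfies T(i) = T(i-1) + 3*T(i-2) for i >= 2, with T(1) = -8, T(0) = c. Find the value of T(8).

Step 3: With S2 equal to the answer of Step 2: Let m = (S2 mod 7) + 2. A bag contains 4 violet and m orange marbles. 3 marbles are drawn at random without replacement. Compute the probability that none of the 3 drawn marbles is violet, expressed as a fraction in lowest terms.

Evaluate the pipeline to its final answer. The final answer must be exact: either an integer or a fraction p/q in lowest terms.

14/55

Step 1: remainder = value at the root: 8*(9)^3 - 4*(9)^2 + 2*(9)^1 + 4 = (5832) + (-324) + (18) + (4) = 5530; answer 5530
Step 2: S1 = 5530; c = -9; T(2) = 1*(-8) + 3*(-9) = -35; iterating: T(2)=-35, T(3)=-59, T(4)=-164, T(5)=-341, T(6)=-833, T(7)=-1856, T(8)=-4355; answer -4355
Step 3: S2 = -4355; m = 8; total draws C(12,3) = 220; favorable C(8,3) = 56; P = 14/55; answer 14/55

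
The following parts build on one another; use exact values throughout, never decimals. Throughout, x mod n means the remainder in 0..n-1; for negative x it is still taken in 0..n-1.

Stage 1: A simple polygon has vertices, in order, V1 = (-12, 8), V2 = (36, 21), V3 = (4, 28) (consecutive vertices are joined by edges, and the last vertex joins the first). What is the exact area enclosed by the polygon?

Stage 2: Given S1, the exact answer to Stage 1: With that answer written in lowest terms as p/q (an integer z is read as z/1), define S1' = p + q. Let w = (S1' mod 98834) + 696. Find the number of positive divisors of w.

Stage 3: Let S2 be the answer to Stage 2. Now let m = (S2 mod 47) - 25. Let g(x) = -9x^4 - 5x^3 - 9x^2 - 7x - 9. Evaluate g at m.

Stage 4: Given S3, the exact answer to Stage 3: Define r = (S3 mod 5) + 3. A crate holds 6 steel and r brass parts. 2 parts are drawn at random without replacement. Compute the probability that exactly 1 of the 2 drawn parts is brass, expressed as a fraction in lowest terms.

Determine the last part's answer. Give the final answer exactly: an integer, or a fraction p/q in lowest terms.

1/2

Stage 1: cross terms: (-12*21 - 36*8)=-540, (36*28 - 4*21)=924, (4*8 - -12*28)=368; twice the area = |752| = 752; area = 376; answer 376
Stage 2: S1 = 376; threaded value p + q = 377; w = 1073; 1073 = 29 * 37; number of divisors = (1+1) * (1+1) = 4; answer 4
Stage 3: S2 = 4; m = -21; -9*(-21)^4 - 5*(-21)^3 - 9*(-21)^2 - 7*(-21)^1 - 9 = (-1750329) + (46305) + (-3969) + (147) + (-9) = -1707855; answer -1707855
Stage 4: S3 = -1707855; r = 3; total draws C(9,2) = 36; favorable C(3,1)*C(6,1) = 18; P = 1/2; answer 1/2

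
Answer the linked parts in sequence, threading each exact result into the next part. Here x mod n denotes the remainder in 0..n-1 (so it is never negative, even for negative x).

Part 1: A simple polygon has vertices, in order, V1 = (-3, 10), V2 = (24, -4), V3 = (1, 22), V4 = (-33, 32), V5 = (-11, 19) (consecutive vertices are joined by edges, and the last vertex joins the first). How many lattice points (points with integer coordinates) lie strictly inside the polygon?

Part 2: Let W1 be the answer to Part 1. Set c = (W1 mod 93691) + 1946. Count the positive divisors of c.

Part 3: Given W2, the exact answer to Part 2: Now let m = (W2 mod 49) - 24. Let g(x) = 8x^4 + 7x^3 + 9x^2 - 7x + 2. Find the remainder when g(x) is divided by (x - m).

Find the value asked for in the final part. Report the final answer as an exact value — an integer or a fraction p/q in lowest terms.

1804024

Part 1: cross terms: (-3*-4 - 24*10)=-228, (24*22 - 1*-4)=532, (1*32 - -33*22)=758, (-33*19 - -11*32)=-275, (-11*10 - -3*19)=-53; twice the area = |734| = 734; area = 367; boundary points = 1 + 1 + 2 + 1 + 1 = 6; strictly interior points = area - boundary/2 + 1 = 365; answer 365
Part 2: W1 = 365; c = 2311; 2311 is prime, so its only divisors are 1 and 2311; count = 2; answer 2
Part 3: W2 = 2; m = -22; remainder = value at the root: 8*(-22)^4 + 7*(-22)^3 + 9*(-22)^2 - 7*(-22)^1 + 2 = (1874048) + (-74536) + (4356) + (154) + (2) = 1804024; answer 1804024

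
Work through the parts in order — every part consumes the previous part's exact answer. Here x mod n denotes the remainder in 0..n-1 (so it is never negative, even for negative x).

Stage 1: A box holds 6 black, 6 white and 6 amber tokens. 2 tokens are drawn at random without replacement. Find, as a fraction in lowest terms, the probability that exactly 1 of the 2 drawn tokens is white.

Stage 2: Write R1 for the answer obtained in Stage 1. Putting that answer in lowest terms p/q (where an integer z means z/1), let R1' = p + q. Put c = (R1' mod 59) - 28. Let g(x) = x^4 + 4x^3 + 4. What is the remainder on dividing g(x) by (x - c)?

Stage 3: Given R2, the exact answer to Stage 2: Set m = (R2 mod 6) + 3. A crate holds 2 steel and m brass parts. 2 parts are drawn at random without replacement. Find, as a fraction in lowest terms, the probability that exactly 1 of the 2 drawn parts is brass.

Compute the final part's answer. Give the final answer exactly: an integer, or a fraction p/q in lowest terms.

8/15

Stage 1: total draws C(18,2) = 153; favorable C(6,1)*C(12,1) = 72; P = 8/17; answer 8/17
Stage 2: R1 = 8/17; threaded value p + q = 25; c = -3; remainder = value at the root: 1*(-3)^4 + 4*(-3)^3 + 4 = (81) + (-108) + (4) = -23; answer -23
Stage 3: R2 = -23; m = 4; total draws C(6,2) = 15; favorable C(4,1)*C(2,1) = 8; P = 8/15; answer 8/15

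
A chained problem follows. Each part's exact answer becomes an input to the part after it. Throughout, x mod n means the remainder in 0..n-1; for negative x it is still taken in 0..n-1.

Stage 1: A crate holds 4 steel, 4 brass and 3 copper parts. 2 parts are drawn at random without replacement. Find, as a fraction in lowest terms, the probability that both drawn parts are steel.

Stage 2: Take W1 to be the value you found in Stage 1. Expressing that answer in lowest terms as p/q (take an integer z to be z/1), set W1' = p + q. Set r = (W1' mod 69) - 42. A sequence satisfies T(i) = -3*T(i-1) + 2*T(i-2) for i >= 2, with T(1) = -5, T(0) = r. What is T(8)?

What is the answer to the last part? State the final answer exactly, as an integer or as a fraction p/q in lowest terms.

98389

Stage 1: total draws C(11,2) = 55; favorable C(4,2) = 6; P = 6/55; answer 6/55
Stage 2: W1 = 6/55; threaded value p + q = 61; r = 19; T(2) = -3*(-5) + 2*(19) = 53; iterating: T(2)=53, T(3)=-169, T(4)=613, T(5)=-2177, T(6)=7757, T(7)=-27625, T(8)=98389; answer 98389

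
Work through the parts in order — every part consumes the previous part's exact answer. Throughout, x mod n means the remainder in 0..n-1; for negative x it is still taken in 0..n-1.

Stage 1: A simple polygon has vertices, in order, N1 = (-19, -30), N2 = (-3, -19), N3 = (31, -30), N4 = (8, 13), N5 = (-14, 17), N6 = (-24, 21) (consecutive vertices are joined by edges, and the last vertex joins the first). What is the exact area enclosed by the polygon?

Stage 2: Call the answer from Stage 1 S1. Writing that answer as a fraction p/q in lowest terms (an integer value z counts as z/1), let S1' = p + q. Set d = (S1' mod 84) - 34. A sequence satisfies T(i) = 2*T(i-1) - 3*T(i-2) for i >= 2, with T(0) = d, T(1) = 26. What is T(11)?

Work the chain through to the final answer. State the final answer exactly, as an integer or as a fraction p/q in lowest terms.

Stage 1: cross terms: (-19*-19 - -3*-30)=271, (-3*-30 - 31*-19)=679, (31*13 - 8*-30)=643, (8*17 - -14*13)=318, (-14*21 - -24*17)=114, (-24*-30 - -19*21)=1119; twice the area = |3144| = 3144; area = 1572; answer 1572
Stage 2: S1 = 1572; threaded value p + q = 1573; d = 27; T(2) = 2*(26) - 3*(27) = -29; iterating: T(2)=-29, T(3)=-136, T(4)=-185, T(5)=38, T(6)=631, T(7)=1148, T(8)=403, T(9)=-2638, T(10)=-6485, T(11)=-5056; answer -5056

-5056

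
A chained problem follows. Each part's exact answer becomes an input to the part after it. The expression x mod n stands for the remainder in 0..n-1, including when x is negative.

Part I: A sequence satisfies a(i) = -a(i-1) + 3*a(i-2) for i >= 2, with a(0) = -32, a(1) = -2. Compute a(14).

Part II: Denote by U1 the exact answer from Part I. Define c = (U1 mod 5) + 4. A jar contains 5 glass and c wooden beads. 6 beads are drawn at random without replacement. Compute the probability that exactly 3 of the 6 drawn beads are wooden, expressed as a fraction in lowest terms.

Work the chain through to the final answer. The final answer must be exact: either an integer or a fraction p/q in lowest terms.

140/429

Part I: a(2) = -1*(-2) + 3*(-32) = -94; iterating: a(2)=-94, a(3)=88, a(4)=-370, a(5)=634, a(6)=-1744, a(7)=3646, a(8)=-8878, a(9)=19816, a(10)=-46450, a(11)=105898, a(12)=-245248, a(13)=562942, a(14)=-1298686; answer -1298686
Part II: U1 = -1298686; c = 8; total draws C(13,6) = 1716; favorable C(8,3)*C(5,3) = 560; P = 140/429; answer 140/429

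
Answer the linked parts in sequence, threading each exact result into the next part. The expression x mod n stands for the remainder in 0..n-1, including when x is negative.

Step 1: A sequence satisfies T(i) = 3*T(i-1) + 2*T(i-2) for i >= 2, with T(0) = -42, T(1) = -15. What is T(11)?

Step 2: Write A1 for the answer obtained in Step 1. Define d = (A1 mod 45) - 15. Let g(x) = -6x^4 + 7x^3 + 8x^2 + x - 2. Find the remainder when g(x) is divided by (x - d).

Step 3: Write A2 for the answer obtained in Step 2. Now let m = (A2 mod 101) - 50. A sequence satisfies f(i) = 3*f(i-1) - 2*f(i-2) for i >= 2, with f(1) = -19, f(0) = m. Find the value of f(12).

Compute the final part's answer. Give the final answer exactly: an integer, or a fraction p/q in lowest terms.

-40959

Step 1: T(2) = 3*(-15) + 2*(-42) = -129; iterating: T(2)=-129, T(3)=-417, T(4)=-1509, T(5)=-5361, T(6)=-19101, T(7)=-68025, T(8)=-242277, T(9)=-862881, T(10)=-3073197, T(11)=-10945353; answer -10945353
Step 2: A1 = -10945353; d = 27; remainder = value at the root: -6*(27)^4 + 7*(27)^3 + 8*(27)^2 + 1*(27)^1 - 2 = (-3188646) + (137781) + (5832) + (27) + (-2) = -3045008; answer -3045008
Step 3: A2 = -3045008; m = -9; f(2) = 3*(-19) - 2*(-9) = -39; iterating: f(2)=-39, f(3)=-79, f(4)=-159, f(5)=-319, f(6)=-639, f(7)=-1279, f(8)=-2559, f(9)=-5119, f(10)=-10239, f(11)=-20479, f(12)=-40959; answer -40959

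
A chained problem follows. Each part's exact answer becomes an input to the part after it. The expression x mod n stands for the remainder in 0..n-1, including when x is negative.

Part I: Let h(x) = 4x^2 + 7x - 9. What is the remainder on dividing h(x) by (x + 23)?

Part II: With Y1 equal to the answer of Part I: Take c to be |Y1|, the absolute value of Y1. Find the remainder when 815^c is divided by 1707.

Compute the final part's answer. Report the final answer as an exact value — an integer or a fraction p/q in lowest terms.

1444

Part I: remainder = value at the root: 4*(-23)^2 + 7*(-23)^1 - 9 = (2116) + (-161) + (-9) = 1946; answer 1946
Part II: Y1 = 1946; c = 1946; squarings mod 1707: 815^1=815, 815^2=202, 815^4=1543, 815^8=1291, 815^16=649, 815^32=1279, 815^64=535, 815^128=1156, 815^256=1462, 815^512=280, 815^1024=1585; 815^1946 = 815^2 * 815^8 * 815^16 * 815^128 * 815^256 * 815^512 * 815^1024 = 1444 (mod 1707); answer 1444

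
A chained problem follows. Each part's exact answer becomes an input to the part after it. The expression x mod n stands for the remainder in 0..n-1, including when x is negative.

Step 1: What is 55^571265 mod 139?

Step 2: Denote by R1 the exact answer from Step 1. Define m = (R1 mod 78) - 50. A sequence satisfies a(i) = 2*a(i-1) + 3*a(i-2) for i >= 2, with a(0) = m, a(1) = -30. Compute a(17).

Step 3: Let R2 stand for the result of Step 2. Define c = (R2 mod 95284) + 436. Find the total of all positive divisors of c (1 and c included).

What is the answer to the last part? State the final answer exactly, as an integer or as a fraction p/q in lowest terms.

88728

Step 1: squarings mod 139: 55^1=55, 55^2=106, 55^4=116, 55^8=112, 55^16=34, 55^32=44, 55^64=129, 55^128=100, 55^256=131, 55^512=64, 55^1024=65, 55^2048=55, 55^4096=106, 55^8192=116, 55^16384=112, 55^32768=34, 55^65536=44, 55^131072=129, 55^262144=100, 55^524288=131; 55^571265 = 55^1 * 55^128 * 55^256 * 55^512 * 55^1024 * 55^4096 * 55^8192 * 55^32768 * 55^524288 = 79 (mod 139); answer 79
Step 2: R1 = 79; m = -49; a(2) = 2*(-30) + 3*(-49) = -207; iterating: a(2)=-207, a(3)=-504, a(4)=-1629, a(5)=-4770, a(6)=-14427, a(7)=-43164, a(8)=-129609, a(9)=-388710, a(10)=-1166247, a(11)=-3498624, a(12)=-10495989, a(13)=-31487850, a(14)=-94463667, a(15)=-283390884, a(16)=-850172769, a(17)=-2550518190; answer -2550518190
Step 3: R2 = -2550518190; c = 44358; 44358 = 2 * 3 * 7393; sigma = (1 + 2) * (1 + 3) * (1 + 7393) = 3 * 4 * 7394 = 88728; answer 88728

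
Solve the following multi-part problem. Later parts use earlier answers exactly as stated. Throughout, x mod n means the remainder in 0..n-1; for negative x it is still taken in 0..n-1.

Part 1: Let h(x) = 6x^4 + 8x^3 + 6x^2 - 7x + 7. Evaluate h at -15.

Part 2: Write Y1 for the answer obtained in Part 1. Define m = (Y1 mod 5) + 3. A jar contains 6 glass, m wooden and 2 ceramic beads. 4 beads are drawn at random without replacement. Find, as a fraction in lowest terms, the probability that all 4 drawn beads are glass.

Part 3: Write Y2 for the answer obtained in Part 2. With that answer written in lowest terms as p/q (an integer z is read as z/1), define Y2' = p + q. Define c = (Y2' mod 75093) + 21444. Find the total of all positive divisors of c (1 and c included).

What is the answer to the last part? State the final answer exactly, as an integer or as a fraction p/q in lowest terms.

Part 1: 6*(-15)^4 + 8*(-15)^3 + 6*(-15)^2 - 7*(-15)^1 + 7 = (303750) + (-27000) + (1350) + (105) + (7) = 278212; answer 278212
Part 2: Y1 = 278212; m = 5; total draws C(13,4) = 715; favorable C(6,4) = 15; P = 3/143; answer 3/143
Part 3: Y2 = 3/143; threaded value p + q = 146; c = 21590; 21590 = 2 * 5 * 17 * 127; sigma = (1 + 2) * (1 + 5) * (1 + 17) * (1 + 127) = 3 * 6 * 18 * 128 = 41472; answer 41472

41472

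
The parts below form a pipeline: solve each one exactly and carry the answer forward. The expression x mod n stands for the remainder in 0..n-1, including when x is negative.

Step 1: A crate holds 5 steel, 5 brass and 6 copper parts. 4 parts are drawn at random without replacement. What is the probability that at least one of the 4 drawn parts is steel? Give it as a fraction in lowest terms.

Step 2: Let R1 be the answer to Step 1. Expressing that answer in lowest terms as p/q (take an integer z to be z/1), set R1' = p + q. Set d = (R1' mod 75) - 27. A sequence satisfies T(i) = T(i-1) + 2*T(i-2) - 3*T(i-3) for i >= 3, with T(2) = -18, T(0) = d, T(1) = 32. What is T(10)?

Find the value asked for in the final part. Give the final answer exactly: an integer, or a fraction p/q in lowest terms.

-902

Step 1: total draws C(16,4) = 1820; complement C(11,4) = 330; favorable 1820 - 330 = 1490; P = 149/182; answer 149/182
Step 2: R1 = 149/182; threaded value p + q = 331; d = 4; T(3) = 1*(-18) + 2*(32) - 3*(4) = 34; iterating: T(3)=34, T(4)=-98, T(5)=24, T(6)=-274, T(7)=68, T(8)=-552, T(9)=406, T(10)=-902; answer -902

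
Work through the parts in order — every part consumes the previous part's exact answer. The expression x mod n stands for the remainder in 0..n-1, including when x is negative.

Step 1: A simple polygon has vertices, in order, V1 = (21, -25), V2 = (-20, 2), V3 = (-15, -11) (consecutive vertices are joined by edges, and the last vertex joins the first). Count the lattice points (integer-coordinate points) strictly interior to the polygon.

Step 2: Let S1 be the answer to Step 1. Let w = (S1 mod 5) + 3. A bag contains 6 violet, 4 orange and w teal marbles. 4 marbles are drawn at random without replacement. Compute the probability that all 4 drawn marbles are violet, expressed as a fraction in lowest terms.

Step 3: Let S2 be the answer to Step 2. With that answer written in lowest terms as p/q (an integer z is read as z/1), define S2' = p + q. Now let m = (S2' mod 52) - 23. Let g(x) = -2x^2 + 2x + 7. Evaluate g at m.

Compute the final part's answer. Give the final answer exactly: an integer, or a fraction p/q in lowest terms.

Step 1: cross terms: (21*2 - -20*-25)=-458, (-20*-11 - -15*2)=250, (-15*-25 - 21*-11)=606; twice the area = |398| = 398; area = 199; boundary points = 1 + 1 + 2 = 4; strictly interior points = area - boundary/2 + 1 = 198; answer 198
Step 2: S1 = 198; w = 6; total draws C(16,4) = 1820; favorable C(6,4) = 15; P = 3/364; answer 3/364
Step 3: S2 = 3/364; threaded value p + q = 367; m = -20; -2*(-20)^2 + 2*(-20)^1 + 7 = (-800) + (-40) + (7) = -833; answer -833

-833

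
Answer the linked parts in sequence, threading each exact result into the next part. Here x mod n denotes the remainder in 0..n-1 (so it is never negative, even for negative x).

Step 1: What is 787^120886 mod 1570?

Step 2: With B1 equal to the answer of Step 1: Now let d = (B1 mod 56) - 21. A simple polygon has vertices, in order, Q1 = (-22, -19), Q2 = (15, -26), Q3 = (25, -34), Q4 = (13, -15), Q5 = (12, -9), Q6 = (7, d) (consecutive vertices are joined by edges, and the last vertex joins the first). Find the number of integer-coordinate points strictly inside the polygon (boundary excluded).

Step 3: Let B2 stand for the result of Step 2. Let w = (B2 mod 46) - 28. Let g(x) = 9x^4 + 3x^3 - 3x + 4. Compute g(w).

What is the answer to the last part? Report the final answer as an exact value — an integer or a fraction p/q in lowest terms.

Step 1: squarings mod 1570: 787^1=787, 787^2=789, 787^4=801, 787^8=1041, 787^16=381, 787^32=721, 787^64=171, 787^128=981, 787^256=1521, 787^512=831, 787^1024=1331, 787^2048=601, 787^4096=101, 787^8192=781, 787^16384=801, 787^32768=1041, 787^65536=381; 787^120886 = 787^2 * 787^4 * 787^16 * 787^32 * 787^2048 * 787^4096 * 787^16384 * 787^32768 * 787^65536 = 1399 (mod 1570); answer 1399
Step 2: B1 = 1399; d = 34; cross terms: (-22*-26 - 15*-19)=857, (15*-34 - 25*-26)=140, (25*-15 - 13*-34)=67, (13*-9 - 12*-15)=63, (12*34 - 7*-9)=471, (7*-19 - -22*34)=615; twice the area = |2213| = 2213; area = 2213/2; boundary points = 1 + 2 + 1 + 1 + 1 + 1 = 7; strictly interior points = area - boundary/2 + 1 = 1104; answer 1104
Step 3: B2 = 1104; w = -28; 9*(-28)^4 + 3*(-28)^3 - 3*(-28)^1 + 4 = (5531904) + (-65856) + (84) + (4) = 5466136; answer 5466136

5466136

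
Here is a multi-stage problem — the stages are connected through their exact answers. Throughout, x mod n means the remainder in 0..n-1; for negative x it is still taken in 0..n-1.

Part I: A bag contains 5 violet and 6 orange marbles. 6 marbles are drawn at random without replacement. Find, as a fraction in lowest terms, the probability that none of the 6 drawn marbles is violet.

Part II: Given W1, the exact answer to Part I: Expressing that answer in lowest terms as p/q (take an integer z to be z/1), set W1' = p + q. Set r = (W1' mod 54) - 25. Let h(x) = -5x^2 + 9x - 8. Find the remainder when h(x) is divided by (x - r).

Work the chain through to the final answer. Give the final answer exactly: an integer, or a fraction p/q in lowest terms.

-134

Part I: total draws C(11,6) = 462; favorable C(6,6) = 1; P = 1/462; answer 1/462
Part II: W1 = 1/462; threaded value p + q = 463; r = 6; remainder = value at the root: -5*(6)^2 + 9*(6)^1 - 8 = (-180) + (54) + (-8) = -134; answer -134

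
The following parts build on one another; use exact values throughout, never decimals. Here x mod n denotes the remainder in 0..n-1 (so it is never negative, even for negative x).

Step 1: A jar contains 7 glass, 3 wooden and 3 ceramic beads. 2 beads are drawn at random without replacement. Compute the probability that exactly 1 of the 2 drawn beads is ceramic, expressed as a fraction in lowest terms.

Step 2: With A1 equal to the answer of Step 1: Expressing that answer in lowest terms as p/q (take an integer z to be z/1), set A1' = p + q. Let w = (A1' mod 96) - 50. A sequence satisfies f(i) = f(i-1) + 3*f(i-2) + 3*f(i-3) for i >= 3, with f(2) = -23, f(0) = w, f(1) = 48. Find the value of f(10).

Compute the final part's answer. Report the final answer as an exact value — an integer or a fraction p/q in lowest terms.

Step 1: total draws C(13,2) = 78; favorable C(3,1)*C(10,1) = 30; P = 5/13; answer 5/13
Step 2: A1 = 5/13; threaded value p + q = 18; w = -32; f(3) = 1*(-23) + 3*(48) + 3*(-32) = 25; iterating: f(3)=25, f(4)=100, f(5)=106, f(6)=481, f(7)=1099, f(8)=2860, f(9)=7600, f(10)=19477; answer 19477

19477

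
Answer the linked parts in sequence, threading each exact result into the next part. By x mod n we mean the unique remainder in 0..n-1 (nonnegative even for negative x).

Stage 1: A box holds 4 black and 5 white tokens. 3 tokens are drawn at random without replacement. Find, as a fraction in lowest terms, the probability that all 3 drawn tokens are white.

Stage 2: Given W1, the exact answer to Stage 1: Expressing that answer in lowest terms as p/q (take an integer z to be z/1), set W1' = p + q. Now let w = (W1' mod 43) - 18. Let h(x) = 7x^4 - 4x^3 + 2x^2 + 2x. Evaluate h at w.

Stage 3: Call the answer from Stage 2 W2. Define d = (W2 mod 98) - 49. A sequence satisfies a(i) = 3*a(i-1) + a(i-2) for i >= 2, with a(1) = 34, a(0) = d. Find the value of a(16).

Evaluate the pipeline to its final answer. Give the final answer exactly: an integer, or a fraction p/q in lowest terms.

2244017412

Stage 1: total draws C(9,3) = 84; favorable C(5,3) = 10; P = 5/42; answer 5/42
Stage 2: W1 = 5/42; threaded value p + q = 47; w = -14; 7*(-14)^4 - 4*(-14)^3 + 2*(-14)^2 + 2*(-14)^1 = (268912) + (10976) + (392) + (-28) = 280252; answer 280252
Stage 3: W2 = 280252; d = 21; a(2) = 3*(34) + 1*(21) = 123; iterating: a(2)=123, a(3)=403, a(4)=1332, a(5)=4399, a(6)=14529, a(7)=47986, a(8)=158487, a(9)=523447, a(10)=1728828, a(11)=5709931, a(12)=18858621, a(13)=62285794, a(14)=205716003, a(15)=679433803, a(16)=2244017412; answer 2244017412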